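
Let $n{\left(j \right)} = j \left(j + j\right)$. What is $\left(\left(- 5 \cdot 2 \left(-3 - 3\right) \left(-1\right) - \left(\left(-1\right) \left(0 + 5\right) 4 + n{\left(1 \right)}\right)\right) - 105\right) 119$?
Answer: $-17493$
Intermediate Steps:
$n{\left(j \right)} = 2 j^{2}$ ($n{\left(j \right)} = j 2 j = 2 j^{2}$)
$\left(\left(- 5 \cdot 2 \left(-3 - 3\right) \left(-1\right) - \left(\left(-1\right) \left(0 + 5\right) 4 + n{\left(1 \right)}\right)\right) - 105\right) 119 = \left(\left(- 5 \cdot 2 \left(-3 - 3\right) \left(-1\right) - \left(2 - \left(0 + 5\right) 4\right)\right) - 105\right) 119 = \left(\left(- 5 \cdot 2 \left(-6\right) \left(-1\right) + \left(5 \cdot 4 - 2 \cdot 1\right)\right) - 105\right) 119 = \left(\left(- 5 \left(\left(-12\right) \left(-1\right)\right) + \left(20 - 2\right)\right) - 105\right) 119 = \left(\left(\left(-5\right) 12 + \left(20 - 2\right)\right) - 105\right) 119 = \left(\left(-60 + 18\right) - 105\right) 119 = \left(-42 - 105\right) 119 = \left(-147\right) 119 = -17493$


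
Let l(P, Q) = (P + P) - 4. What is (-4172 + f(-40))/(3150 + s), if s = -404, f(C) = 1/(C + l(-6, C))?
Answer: -233633/153776 ≈ -1.5193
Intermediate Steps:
l(P, Q) = -4 + 2*P (l(P, Q) = 2*P - 4 = -4 + 2*P)
f(C) = 1/(-16 + C) (f(C) = 1/(C + (-4 + 2*(-6))) = 1/(C + (-4 - 12)) = 1/(C - 16) = 1/(-16 + C))
(-4172 + f(-40))/(3150 + s) = (-4172 + 1/(-16 - 40))/(3150 - 404) = (-4172 + 1/(-56))/2746 = (-4172 - 1/56)*(1/2746) = -233633/56*1/2746 = -233633/153776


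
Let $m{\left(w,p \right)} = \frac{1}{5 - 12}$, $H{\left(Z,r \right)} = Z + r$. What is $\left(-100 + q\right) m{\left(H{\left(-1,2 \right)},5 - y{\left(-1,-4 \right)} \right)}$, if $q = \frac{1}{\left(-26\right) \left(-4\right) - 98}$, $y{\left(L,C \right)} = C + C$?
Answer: $\frac{599}{42} \approx 14.262$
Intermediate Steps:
$y{\left(L,C \right)} = 2 C$
$q = \frac{1}{6}$ ($q = \frac{1}{104 - 98} = \frac{1}{6} \approx 0.16667$)
$m{\left(w,p \right)} = - \frac{1}{7}$ ($m{\left(w,p \right)} = \frac{1}{-7} = - \frac{1}{7}$)
$\left(-100 + q\right) m{\left(H{\left(-1,2 \right)},5 - y{\left(-1,-4 \right)} \right)} = \left(-100 + \frac{1}{6}\right) \left(- \frac{1}{7}\right) = \left(- \frac{599}{6}\right) \left(- \frac{1}{7}\right) = \frac{599}{42}$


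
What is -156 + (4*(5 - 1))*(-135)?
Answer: -2316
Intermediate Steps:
-156 + (4*(5 - 1))*(-135) = -156 + (4*4)*(-135) = -156 + 16*(-135) = -156 - 2160 = -2316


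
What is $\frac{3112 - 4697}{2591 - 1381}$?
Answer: $- \frac{317}{242} \approx -1.3099$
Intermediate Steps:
$\frac{3112 - 4697}{2591 - 1381} = - \frac{1585}{1210} = \left(-1585\right) \frac{1}{1210} = - \frac{317}{242}$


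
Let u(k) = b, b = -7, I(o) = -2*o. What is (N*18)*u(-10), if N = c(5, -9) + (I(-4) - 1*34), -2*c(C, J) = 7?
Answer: 3717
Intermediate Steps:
c(C, J) = -7/2 (c(C, J) = -1/2*7 = -7/2)
u(k) = -7
N = -59/2 (N = -7/2 + (-2*(-4) - 1*34) = -7/2 + (8 - 34) = -7/2 - 26 = -59/2 ≈ -29.500)
(N*18)*u(-10) = -59/2*18*(-7) = -531*(-7) = 3717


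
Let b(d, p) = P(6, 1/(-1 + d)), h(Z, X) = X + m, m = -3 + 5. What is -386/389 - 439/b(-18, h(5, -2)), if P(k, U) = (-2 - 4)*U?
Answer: -3246965/2334 ≈ -1391.2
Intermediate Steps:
m = 2
h(Z, X) = 2 + X (h(Z, X) = X + 2 = 2 + X)
P(k, U) = -6*U
b(d, p) = -6/(-1 + d)
-386/389 - 439/b(-18, h(5, -2)) = -386/389 - 439/((-6/(-1 - 18))) = -386*1/389 - 439/((-6/(-19))) = -386/389 - 439/((-6*(-1/19))) = -386/389 - 439/6/19 = -386/389 - 439*19/6 = -386/389 - 8341/6 = -3246965/2334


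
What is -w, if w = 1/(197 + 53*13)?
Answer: -1/886 ≈ -0.0011287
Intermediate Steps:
w = 1/886 (w = 1/(197 + 689) = 1/886 ≈ 0.0011287)
-w = -1*1/886 = -1/886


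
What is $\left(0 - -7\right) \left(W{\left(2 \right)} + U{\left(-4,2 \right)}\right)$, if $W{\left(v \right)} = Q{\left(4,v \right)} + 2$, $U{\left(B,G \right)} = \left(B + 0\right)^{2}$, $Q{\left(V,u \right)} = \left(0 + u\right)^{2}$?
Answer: $154$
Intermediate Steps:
$Q{\left(V,u \right)} = u^{2}$
$U{\left(B,G \right)} = B^{2}$
$W{\left(v \right)} = 2 + v^{2}$ ($W{\left(v \right)} = v^{2} + 2 = 2 + v^{2}$)
$\left(0 - -7\right) \left(W{\left(2 \right)} + U{\left(-4,2 \right)}\right) = \left(0 - -7\right) \left(\left(2 + 2^{2}\right) + \left(-4\right)^{2}\right) = \left(0 + 7\right) \left(\left(2 + 4\right) + 16\right) = 7 \left(6 + 16\right) = 7 \cdot 22 = 154$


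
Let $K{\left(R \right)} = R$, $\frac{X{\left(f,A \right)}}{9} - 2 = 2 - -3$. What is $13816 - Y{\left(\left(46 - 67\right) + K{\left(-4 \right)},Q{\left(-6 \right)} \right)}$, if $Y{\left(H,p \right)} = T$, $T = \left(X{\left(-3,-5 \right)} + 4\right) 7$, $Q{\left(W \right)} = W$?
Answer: $13347$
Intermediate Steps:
$X{\left(f,A \right)} = 63$ ($X{\left(f,A \right)} = 18 + 9 \left(2 - -3\right) = 18 + 9 \left(2 + 3\right) = 18 + 9 \cdot 5 = 18 + 45 = 63$)
$T = 469$ ($T = \left(63 + 4\right) 7 = 67 \cdot 7 = 469$)
$Y{\left(H,p \right)} = 469$
$13816 - Y{\left(\left(46 - 67\right) + K{\left(-4 \right)},Q{\left(-6 \right)} \right)} = 13816 - 469 = 13347$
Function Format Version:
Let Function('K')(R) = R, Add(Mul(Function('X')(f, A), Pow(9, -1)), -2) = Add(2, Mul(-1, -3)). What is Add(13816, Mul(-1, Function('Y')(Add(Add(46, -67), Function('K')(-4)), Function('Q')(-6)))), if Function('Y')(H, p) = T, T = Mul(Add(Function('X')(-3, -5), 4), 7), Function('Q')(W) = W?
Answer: 13347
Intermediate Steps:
Function('X')(f, A) = 63 (Function('X')(f, A) = Add(18, Mul(9, Add(2, Mul(-1, -3)))) = Add(18, Mul(9, Add(2, 3))) = Add(18, Mul(9, 5)) = Add(18, 45) = 63)
T = 469 (T = Mul(Add(63, 4), 7) = Mul(67, 7) = 469)
Function('Y')(H, p) = 469
Add(13816, Mul(-1, Function('Y')(Add(Add(46, -67), Function('K')(-4)), Function('Q')(-6)))) = Add(13816, Mul(-1, 469)) = Add(13816, -469) = 13347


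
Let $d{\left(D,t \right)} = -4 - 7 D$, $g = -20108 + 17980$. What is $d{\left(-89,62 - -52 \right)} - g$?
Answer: $2747$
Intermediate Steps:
$g = -2128$
$d{\left(-89,62 - -52 \right)} - g = \left(-4 - -623\right) - -2128 = \left(-4 + 623\right) + 2128 = 619 + 2128 = 2747$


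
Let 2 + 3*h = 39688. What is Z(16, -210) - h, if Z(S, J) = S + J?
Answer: -40268/3 ≈ -13423.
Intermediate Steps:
h = 39686/3 (h = -2/3 + (1/3)*39688 = -2/3 + 39688/3 = 39686/3 ≈ 13229.)
Z(S, J) = J + S
Z(16, -210) - h = (-210 + 16) - 1*39686/3 = -194 - 39686/3 = -40268/3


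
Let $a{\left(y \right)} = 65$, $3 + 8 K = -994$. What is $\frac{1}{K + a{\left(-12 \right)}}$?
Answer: $- \frac{8}{477} \approx -0.016771$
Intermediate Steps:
$K = - \frac{997}{8}$ ($K = - \frac{3}{8} + \frac{1}{8} \left(-994\right) = - \frac{3}{8} - \frac{497}{4} = - \frac{997}{8} \approx -124.63$)
$\frac{1}{K + a{\left(-12 \right)}} = \frac{1}{- \frac{997}{8} + 65} = \frac{1}{- \frac{477}{8}} = - \frac{8}{477}$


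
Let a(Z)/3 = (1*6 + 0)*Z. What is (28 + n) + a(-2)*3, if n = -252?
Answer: -332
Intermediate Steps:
a(Z) = 18*Z (a(Z) = 3*((1*6 + 0)*Z) = 3*((6 + 0)*Z) = 3*(6*Z) = 18*Z)
(28 + n) + a(-2)*3 = (28 - 252) + (18*(-2))*3 = -224 - 36*3 = -224 - 108 = -332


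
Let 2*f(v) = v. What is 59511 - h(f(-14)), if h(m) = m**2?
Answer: 59462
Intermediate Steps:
f(v) = v/2
59511 - h(f(-14)) = 59511 - ((1/2)*(-14))**2 = 59511 - 1*(-7)**2 = 59511 - 1*49 = 59511 - 49 = 59462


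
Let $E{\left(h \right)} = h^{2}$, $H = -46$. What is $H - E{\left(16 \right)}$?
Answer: $-302$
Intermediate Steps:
$H - E{\left(16 \right)} = -46 - 16^{2} = -46 - 256 = -302$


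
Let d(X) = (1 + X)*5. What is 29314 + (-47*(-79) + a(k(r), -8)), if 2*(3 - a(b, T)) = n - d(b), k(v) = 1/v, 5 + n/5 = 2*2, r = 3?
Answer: 198215/6 ≈ 33036.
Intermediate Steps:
n = -5 (n = -25 + 5*(2*2) = -25 + 5*4 = -25 + 20 = -5)
d(X) = 5 + 5*X
a(b, T) = 8 + 5*b/2 (a(b, T) = 3 - (-5 - (5 + 5*b))/2 = 3 - (-5 + (-5 - 5*b))/2 = 3 - (-10 - 5*b)/2 = 3 + (5 + 5*b/2) = 8 + 5*b/2)
29314 + (-47*(-79) + a(k(r), -8)) = 29314 + (-47*(-79) + (8 + (5/2)/3)) = 29314 + (3713 + (8 + (5/2)*(⅓))) = 29314 + (3713 + (8 + ⅚)) = 29314 + (3713 + 53/6) = 29314 + 22331/6 = 198215/6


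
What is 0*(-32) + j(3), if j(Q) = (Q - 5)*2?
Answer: -4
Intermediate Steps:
j(Q) = -10 + 2*Q (j(Q) = (-5 + Q)*2 = -10 + 2*Q)
0*(-32) + j(3) = 0*(-32) + (-10 + 2*3) = 0 + (-10 + 6) = 0 - 4 = -4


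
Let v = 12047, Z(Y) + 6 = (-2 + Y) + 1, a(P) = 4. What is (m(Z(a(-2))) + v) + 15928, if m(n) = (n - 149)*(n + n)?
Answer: 28887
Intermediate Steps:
Z(Y) = -7 + Y (Z(Y) = -6 + ((-2 + Y) + 1) = -6 + (-1 + Y) = -7 + Y)
m(n) = 2*n*(-149 + n) (m(n) = (-149 + n)*(2*n) = 2*n*(-149 + n))
(m(Z(a(-2))) + v) + 15928 = (2*(-7 + 4)*(-149 + (-7 + 4)) + 12047) + 15928 = (2*(-3)*(-149 - 3) + 12047) + 15928 = (2*(-3)*(-152) + 12047) + 15928 = (912 + 12047) + 15928 = 12959 + 15928 = 28887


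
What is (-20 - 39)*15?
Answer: -885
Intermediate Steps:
(-20 - 39)*15 = -59*15 = -885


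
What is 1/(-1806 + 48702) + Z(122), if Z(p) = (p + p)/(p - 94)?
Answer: 2860663/328272 ≈ 8.7143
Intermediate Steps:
Z(p) = 2*p/(-94 + p) (Z(p) = (2*p)/(-94 + p) = 2*p/(-94 + p))
1/(-1806 + 48702) + Z(122) = 1/(-1806 + 48702) + 2*122/(-94 + 122) = 1/46896 + 2*122/28 = 1/46896 + 2*122*(1/28) = 1/46896 + 61/7 = 2860663/328272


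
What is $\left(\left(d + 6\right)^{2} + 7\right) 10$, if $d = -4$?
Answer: $110$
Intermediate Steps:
$\left(\left(d + 6\right)^{2} + 7\right) 10 = \left(\left(-4 + 6\right)^{2} + 7\right) 10 = \left(2^{2} + 7\right) 10 = \left(4 + 7\right) 10 = 11 \cdot 10 = 110$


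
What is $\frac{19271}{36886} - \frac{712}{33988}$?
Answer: $\frac{157179979}{313420342} \approx 0.5015$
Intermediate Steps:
$\frac{19271}{36886} - \frac{712}{33988} = 19271 \cdot \frac{1}{36886} - \frac{178}{8497} = \frac{19271}{36886} - \frac{178}{8497} = \frac{157179979}{313420342}$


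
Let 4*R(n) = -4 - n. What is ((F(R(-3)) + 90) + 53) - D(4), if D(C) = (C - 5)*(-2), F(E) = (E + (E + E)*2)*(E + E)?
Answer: 1133/8 ≈ 141.63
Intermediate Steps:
R(n) = -1 - n/4 (R(n) = (-4 - n)/4 = -1 - n/4)
F(E) = 10*E² (F(E) = (E + (2*E)*2)*(2*E) = (E + 4*E)*(2*E) = (5*E)*(2*E) = 10*E²)
D(C) = 10 - 2*C (D(C) = (-5 + C)*(-2) = 10 - 2*C)
((F(R(-3)) + 90) + 53) - D(4) = ((10*(-1 - ¼*(-3))² + 90) + 53) - (10 - 2*4) = ((10*(-1 + ¾)² + 90) + 53) - (10 - 8) = ((10*(-¼)² + 90) + 53) - 1*2 = ((10*(1/16) + 90) + 53) - 2 = ((5/8 + 90) + 53) - 2 = (725/8 + 53) - 2 = 1149/8 - 2 = 1133/8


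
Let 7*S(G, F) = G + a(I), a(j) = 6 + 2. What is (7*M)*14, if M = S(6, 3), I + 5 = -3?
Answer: 196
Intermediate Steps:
I = -8 (I = -5 - 3 = -8)
a(j) = 8
S(G, F) = 8/7 + G/7 (S(G, F) = (G + 8)/7 = (8 + G)/7 = 8/7 + G/7)
M = 2 (M = 8/7 + (⅐)*6 = 8/7 + 6/7 = 2)
(7*M)*14 = (7*2)*14 = 14*14 = 196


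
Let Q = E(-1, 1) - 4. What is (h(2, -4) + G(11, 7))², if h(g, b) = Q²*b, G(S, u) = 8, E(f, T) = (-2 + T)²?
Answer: 784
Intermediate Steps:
Q = -3 (Q = (-2 + 1)² - 4 = (-1)² - 4 = 1 - 4 = -3)
h(g, b) = 9*b (h(g, b) = (-3)²*b = 9*b)
(h(2, -4) + G(11, 7))² = (9*(-4) + 8)² = (-36 + 8)² = (-28)² = 784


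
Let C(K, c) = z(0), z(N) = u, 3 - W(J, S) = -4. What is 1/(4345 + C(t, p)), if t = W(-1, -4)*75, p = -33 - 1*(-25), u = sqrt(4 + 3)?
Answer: 4345/18879018 - sqrt(7)/18879018 ≈ 0.00023001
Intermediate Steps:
u = sqrt(7) ≈ 2.6458
p = -8 (p = -33 + 25 = -8)
W(J, S) = 7 (W(J, S) = 3 - 1*(-4) = 3 + 4 = 7)
z(N) = sqrt(7)
t = 525 (t = 7*75 = 525)
C(K, c) = sqrt(7)
1/(4345 + C(t, p)) = 1/(4345 + sqrt(7))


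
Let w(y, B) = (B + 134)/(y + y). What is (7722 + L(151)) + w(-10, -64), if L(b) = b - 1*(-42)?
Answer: 15823/2 ≈ 7911.5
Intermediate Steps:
L(b) = 42 + b (L(b) = b + 42 = 42 + b)
w(y, B) = (134 + B)/(2*y) (w(y, B) = (134 + B)/((2*y)) = (134 + B)*(1/(2*y)) = (134 + B)/(2*y))
(7722 + L(151)) + w(-10, -64) = (7722 + (42 + 151)) + (½)*(134 - 64)/(-10) = (7722 + 193) + (½)*(-⅒)*70 = 7915 - 7/2 = 15823/2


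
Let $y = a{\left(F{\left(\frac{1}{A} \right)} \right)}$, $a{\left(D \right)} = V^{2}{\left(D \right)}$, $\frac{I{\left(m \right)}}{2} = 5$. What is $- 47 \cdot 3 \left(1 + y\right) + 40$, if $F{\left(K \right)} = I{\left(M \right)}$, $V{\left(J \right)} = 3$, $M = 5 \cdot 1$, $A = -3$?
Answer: $-1370$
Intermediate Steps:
$M = 5$
$I{\left(m \right)} = 10$ ($I{\left(m \right)} = 2 \cdot 5 = 10$)
$F{\left(K \right)} = 10$
$a{\left(D \right)} = 9$ ($a{\left(D \right)} = 3^{2} = 9$)
$y = 9$
$- 47 \cdot 3 \left(1 + y\right) + 40 = - 47 \cdot 3 \left(1 + 9\right) + 40 = - 47 \cdot 3 \cdot 10 + 40 = \left(-47\right) 30 + 40 = -1410 + 40 = -1370$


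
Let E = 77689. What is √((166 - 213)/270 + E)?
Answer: √629279490/90 ≈ 278.73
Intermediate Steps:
√((166 - 213)/270 + E) = √((166 - 213)/270 + 77689) = √((1/270)*(-47) + 77689) = √(-47/270 + 77689) = √(20975983/270) = √629279490/90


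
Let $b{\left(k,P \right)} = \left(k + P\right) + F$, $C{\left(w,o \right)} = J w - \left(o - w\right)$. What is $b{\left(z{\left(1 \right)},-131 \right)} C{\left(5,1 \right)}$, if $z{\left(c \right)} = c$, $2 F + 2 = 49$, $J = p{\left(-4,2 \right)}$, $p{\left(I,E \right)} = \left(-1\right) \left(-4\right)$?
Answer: $-2556$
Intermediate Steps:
$p{\left(I,E \right)} = 4$
$J = 4$
$F = \frac{47}{2}$ ($F = -1 + \frac{1}{2} \cdot 49 = -1 + \frac{49}{2} = \frac{47}{2} \approx 23.5$)
$C{\left(w,o \right)} = - o + 5 w$ ($C{\left(w,o \right)} = 4 w - \left(o - w\right) = - o + 5 w$)
$b{\left(k,P \right)} = \frac{47}{2} + P + k$ ($b{\left(k,P \right)} = \left(k + P\right) + \frac{47}{2} = \left(P + k\right) + \frac{47}{2} = \frac{47}{2} + P + k$)
$b{\left(z{\left(1 \right)},-131 \right)} C{\left(5,1 \right)} = \left(\frac{47}{2} - 131 + 1\right) \left(\left(-1\right) 1 + 5 \cdot 5\right) = - \frac{213 \left(-1 + 25\right)}{2} = \left(- \frac{213}{2}\right) 24 = -2556$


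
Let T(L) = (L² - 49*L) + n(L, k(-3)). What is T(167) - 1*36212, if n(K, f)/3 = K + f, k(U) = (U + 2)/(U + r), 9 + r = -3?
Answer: -80024/5 ≈ -16005.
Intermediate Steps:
r = -12 (r = -9 - 3 = -12)
k(U) = (2 + U)/(-12 + U) (k(U) = (U + 2)/(U - 12) = (2 + U)/(-12 + U))
n(K, f) = 3*K + 3*f (n(K, f) = 3*(K + f) = 3*K + 3*f)
T(L) = ⅕ + L² - 46*L (T(L) = (L² - 49*L) + (3*L + 3*((2 - 3)/(-12 - 3))) = (L² - 49*L) + (3*L + 3*(-1/(-15))) = (L² - 49*L) + (3*L + 3*(-1/15*(-1))) = (L² - 49*L) + (3*L + 3*(1/15)) = (L² - 49*L) + (3*L + ⅕) = (L² - 49*L) + (⅕ + 3*L) = ⅕ + L² - 46*L)
T(167) - 1*36212 = (⅕ + 167² - 46*167) - 1*36212 = (⅕ + 27889 - 7682) - 36212 = 101036/5 - 36212 = -80024/5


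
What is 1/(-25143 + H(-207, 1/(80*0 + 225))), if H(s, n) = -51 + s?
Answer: -1/25401 ≈ -3.9369e-5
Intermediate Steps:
1/(-25143 + H(-207, 1/(80*0 + 225))) = 1/(-25143 + (-51 - 207)) = 1/(-25143 - 258) = 1/(-25401) = -1/25401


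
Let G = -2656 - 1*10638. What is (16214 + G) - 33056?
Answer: -30136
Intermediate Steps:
G = -13294 (G = -2656 - 10638 = -13294)
(16214 + G) - 33056 = (16214 - 13294) - 33056 = 2920 - 33056 = -30136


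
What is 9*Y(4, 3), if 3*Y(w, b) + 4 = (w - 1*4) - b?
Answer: -21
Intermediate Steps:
Y(w, b) = -8/3 - b/3 + w/3 (Y(w, b) = -4/3 + ((w - 1*4) - b)/3 = -4/3 + ((w - 4) - b)/3 = -4/3 + ((-4 + w) - b)/3 = -4/3 + (-4 + w - b)/3 = -4/3 + (-4/3 - b/3 + w/3) = -8/3 - b/3 + w/3)
9*Y(4, 3) = 9*(-8/3 - ⅓*3 + (⅓)*4) = 9*(-8/3 - 1 + 4/3) = 9*(-7/3) = -21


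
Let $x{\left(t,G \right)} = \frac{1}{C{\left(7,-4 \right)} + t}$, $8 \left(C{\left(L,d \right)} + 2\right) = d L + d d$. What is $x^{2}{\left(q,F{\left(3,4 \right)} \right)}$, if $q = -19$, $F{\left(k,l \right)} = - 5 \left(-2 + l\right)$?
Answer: $\frac{4}{2025} \approx 0.0019753$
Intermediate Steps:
$F{\left(k,l \right)} = 10 - 5 l$
$C{\left(L,d \right)} = -2 + \frac{d^{2}}{8} + \frac{L d}{8}$ ($C{\left(L,d \right)} = -2 + \frac{d L + d d}{8} = -2 + \frac{L d + d^{2}}{8} = -2 + \frac{d^{2} + L d}{8} = -2 + \left(\frac{d^{2}}{8} + \frac{L d}{8}\right) = -2 + \frac{d^{2}}{8} + \frac{L d}{8}$)
$x{\left(t,G \right)} = \frac{1}{- \frac{7}{2} + t}$ ($x{\left(t,G \right)} = \frac{1}{\left(-2 + \frac{\left(-4\right)^{2}}{8} + \frac{1}{8} \cdot 7 \left(-4\right)\right) + t} = \frac{1}{\left(-2 + \frac{1}{8} \cdot 16 - \frac{7}{2}\right) + t} = \frac{1}{\left(-2 + 2 - \frac{7}{2}\right) + t} = \frac{1}{- \frac{7}{2} + t}$)
$x^{2}{\left(q,F{\left(3,4 \right)} \right)} = \left(\frac{2}{-7 + 2 \left(-19\right)}\right)^{2} = \left(\frac{2}{-7 - 38}\right)^{2} = \left(\frac{2}{-45}\right)^{2} = \left(2 \left(- \frac{1}{45}\right)\right)^{2} = \left(- \frac{2}{45}\right)^{2} = \frac{4}{2025}$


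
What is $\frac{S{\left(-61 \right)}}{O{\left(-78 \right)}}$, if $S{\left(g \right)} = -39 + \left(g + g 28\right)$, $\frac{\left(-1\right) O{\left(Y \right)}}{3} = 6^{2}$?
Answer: $\frac{452}{27} \approx 16.741$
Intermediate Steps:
$O{\left(Y \right)} = -108$ ($O{\left(Y \right)} = - 3 \cdot 6^{2} = \left(-3\right) 36 = -108$)
$S{\left(g \right)} = -39 + 29 g$ ($S{\left(g \right)} = -39 + \left(g + 28 g\right) = -39 + 29 g$)
$\frac{S{\left(-61 \right)}}{O{\left(-78 \right)}} = \frac{-39 + 29 \left(-61\right)}{-108} = \left(-39 - 1769\right) \left(- \frac{1}{108}\right) = \left(-1808\right) \left(- \frac{1}{108}\right) = \frac{452}{27}$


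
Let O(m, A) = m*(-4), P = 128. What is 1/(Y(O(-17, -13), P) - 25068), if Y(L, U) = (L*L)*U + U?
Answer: 1/566932 ≈ 1.7639e-6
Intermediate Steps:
O(m, A) = -4*m
Y(L, U) = U + U*L² (Y(L, U) = L²*U + U = U*L² + U = U + U*L²)
1/(Y(O(-17, -13), P) - 25068) = 1/(128*(1 + (-4*(-17))²) - 25068) = 1/(128*(1 + 68²) - 25068) = 1/(128*(1 + 4624) - 25068) = 1/(128*4625 - 25068) = 1/(592000 - 25068) = 1/566932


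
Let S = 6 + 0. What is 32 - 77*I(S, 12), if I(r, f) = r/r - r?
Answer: 417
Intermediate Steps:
S = 6
I(r, f) = 1 - r
32 - 77*I(S, 12) = 32 - 77*(1 - 1*6) = 32 - 77*(1 - 6) = 32 - 77*(-5) = 32 + 385 = 417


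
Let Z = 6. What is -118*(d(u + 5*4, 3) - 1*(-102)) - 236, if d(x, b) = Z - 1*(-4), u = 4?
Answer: -13452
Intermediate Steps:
d(x, b) = 10 (d(x, b) = 6 - 1*(-4) = 6 + 4 = 10)
-118*(d(u + 5*4, 3) - 1*(-102)) - 236 = -118*(10 - 1*(-102)) - 236 = -118*(10 + 102) - 236 = -118*112 - 236 = -13216 - 236 = -13452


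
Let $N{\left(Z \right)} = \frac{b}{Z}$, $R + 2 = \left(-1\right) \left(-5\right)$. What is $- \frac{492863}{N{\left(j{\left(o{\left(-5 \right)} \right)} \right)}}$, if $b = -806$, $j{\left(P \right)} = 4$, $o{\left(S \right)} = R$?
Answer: $\frac{985726}{403} \approx 2446.0$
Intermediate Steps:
$R = 3$ ($R = -2 - -5 = -2 + 5 = 3$)
$o{\left(S \right)} = 3$
$N{\left(Z \right)} = - \frac{806}{Z}$
$- \frac{492863}{N{\left(j{\left(o{\left(-5 \right)} \right)} \right)}} = - \frac{492863}{\left(-806\right) \frac{1}{4}} = - \frac{492863}{- \frac{403}{2}} = \left(-492863\right) \left(- \frac{2}{403}\right) = \frac{985726}{403}$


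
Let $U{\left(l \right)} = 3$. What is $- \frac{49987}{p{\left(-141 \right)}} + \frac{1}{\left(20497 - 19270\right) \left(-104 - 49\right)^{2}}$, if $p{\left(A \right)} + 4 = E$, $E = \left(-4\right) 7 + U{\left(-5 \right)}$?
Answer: $\frac{1435768753070}{832962447} \approx 1723.7$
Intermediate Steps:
$E = -25$ ($E = \left(-4\right) 7 + 3 = -28 + 3 = -25$)
$p{\left(A \right)} = -29$ ($p{\left(A \right)} = -4 - 25 = -29$)
$- \frac{49987}{p{\left(-141 \right)}} + \frac{1}{\left(20497 - 19270\right) \left(-104 - 49\right)^{2}} = - \frac{49987}{-29} + \frac{1}{\left(20497 - 19270\right) \left(-104 - 49\right)^{2}} = \left(-49987\right) \left(- \frac{1}{29}\right) + \frac{1}{1227 \left(-153\right)^{2}} = \frac{49987}{29} + \frac{1}{1227 \cdot 23409} = \frac{49987}{29} + \frac{1}{1227} \cdot \frac{1}{23409} = \frac{49987}{29} + \frac{1}{28722843} = \frac{1435768753070}{832962447}$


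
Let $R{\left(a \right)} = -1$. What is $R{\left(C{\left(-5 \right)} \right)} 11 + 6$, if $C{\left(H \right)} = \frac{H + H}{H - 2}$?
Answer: $-5$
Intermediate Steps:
$C{\left(H \right)} = \frac{2 H}{-2 + H}$
$R{\left(C{\left(-5 \right)} \right)} 11 + 6 = \left(-1\right) 11 + 6 = -11 + 6 = -5$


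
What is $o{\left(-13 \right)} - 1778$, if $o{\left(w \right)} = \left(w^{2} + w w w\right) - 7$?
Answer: $-3813$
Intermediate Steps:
$o{\left(w \right)} = -7 + w^{2} + w^{3}$ ($o{\left(w \right)} = \left(w^{2} + w^{2} w\right) - 7 = \left(w^{2} + w^{3}\right) - 7 = -7 + w^{2} + w^{3}$)
$o{\left(-13 \right)} - 1778 = \left(-7 + \left(-13\right)^{2} + \left(-13\right)^{3}\right) - 1778 = \left(-7 + 169 - 2197\right) - 1778 = -2035 - 1778 = -3813$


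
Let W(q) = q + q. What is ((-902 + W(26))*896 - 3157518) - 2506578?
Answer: -6425696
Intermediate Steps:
W(q) = 2*q
((-902 + W(26))*896 - 3157518) - 2506578 = ((-902 + 2*26)*896 - 3157518) - 2506578 = ((-902 + 52)*896 - 3157518) - 2506578 = (-850*896 - 3157518) - 2506578 = (-761600 - 3157518) - 2506578 = -3919118 - 2506578 = -6425696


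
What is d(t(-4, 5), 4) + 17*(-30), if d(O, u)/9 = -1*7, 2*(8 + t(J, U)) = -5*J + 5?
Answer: -573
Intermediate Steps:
t(J, U) = -11/2 - 5*J/2 (t(J, U) = -8 + (-5*J + 5)/2 = -8 + (5 - 5*J)/2 = -8 + (5/2 - 5*J/2) = -11/2 - 5*J/2)
d(O, u) = -63 (d(O, u) = 9*(-1*7) = 9*(-7) = -63)
d(t(-4, 5), 4) + 17*(-30) = -63 + 17*(-30) = -63 - 510 = -573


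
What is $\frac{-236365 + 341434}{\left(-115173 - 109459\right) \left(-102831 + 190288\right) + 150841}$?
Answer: $- \frac{35023}{6548496661} \approx -5.3483 \cdot 10^{-6}$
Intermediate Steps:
$\frac{-236365 + 341434}{\left(-115173 - 109459\right) \left(-102831 + 190288\right) + 150841} = \frac{105069}{\left(-224632\right) 87457 + 150841} = \frac{105069}{-19645640824 + 150841} = \frac{105069}{-19645489983} = 105069 \left(- \frac{1}{19645489983}\right) = - \frac{35023}{6548496661}$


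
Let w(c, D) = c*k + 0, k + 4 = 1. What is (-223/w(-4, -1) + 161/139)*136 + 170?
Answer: -917320/417 ≈ -2199.8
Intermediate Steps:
k = -3 (k = -4 + 1 = -3)
w(c, D) = -3*c (w(c, D) = c*(-3) + 0 = -3*c + 0 = -3*c)
(-223/w(-4, -1) + 161/139)*136 + 170 = (-223/((-3*(-4))) + 161/139)*136 + 170 = (-223/12 + 161*(1/139))*136 + 170 = (-223*1/12 + 161/139)*136 + 170 = (-223/12 + 161/139)*136 + 170 = -29065/1668*136 + 170 = -988210/417 + 170 = -917320/417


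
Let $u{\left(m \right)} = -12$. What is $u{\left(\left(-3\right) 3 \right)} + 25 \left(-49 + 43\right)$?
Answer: $-162$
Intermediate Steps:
$u{\left(\left(-3\right) 3 \right)} + 25 \left(-49 + 43\right) = -12 + 25 \left(-49 + 43\right) = -12 + 25 \left(-6\right) = -12 - 150 = -162$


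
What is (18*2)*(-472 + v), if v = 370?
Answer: -3672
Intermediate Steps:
(18*2)*(-472 + v) = (18*2)*(-472 + 370) = 36*(-102) = -3672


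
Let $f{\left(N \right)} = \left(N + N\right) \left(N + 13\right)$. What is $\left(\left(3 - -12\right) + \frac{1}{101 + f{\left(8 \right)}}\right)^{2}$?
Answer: $\frac{42981136}{190969} \approx 225.07$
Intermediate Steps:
$f{\left(N \right)} = 2 N \left(13 + N\right)$
$\left(\left(3 - -12\right) + \frac{1}{101 + f{\left(8 \right)}}\right)^{2} = \left(\left(3 - -12\right) + \frac{1}{101 + 2 \cdot 8 \left(13 + 8\right)}\right)^{2} = \left(\left(3 + 12\right) + \frac{1}{101 + 2 \cdot 8 \cdot 21}\right)^{2} = \left(15 + \frac{1}{101 + 336}\right)^{2} = \left(15 + \frac{1}{437}\right)^{2} = \left(\frac{6556}{437}\right)^{2} = \frac{42981136}{190969}$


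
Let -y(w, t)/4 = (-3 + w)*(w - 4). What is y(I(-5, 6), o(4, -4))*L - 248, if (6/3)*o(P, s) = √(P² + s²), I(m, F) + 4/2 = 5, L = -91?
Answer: -248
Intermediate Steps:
I(m, F) = 3 (I(m, F) = -2 + 5 = 3)
o(P, s) = √(P² + s²)/2
y(w, t) = -4*(-4 + w)*(-3 + w) (y(w, t) = -4*(-3 + w)*(w - 4) = -4*(-3 + w)*(-4 + w) = -4*(-4 + w)*(-3 + w))
y(I(-5, 6), o(4, -4))*L - 248 = (-48 - 4*3² + 28*3)*(-91) - 248 = (-48 - 4*9 + 84)*(-91) - 248 = (-48 - 36 + 84)*(-91) - 248 = 0*(-91) - 248 = 0 - 248 = -248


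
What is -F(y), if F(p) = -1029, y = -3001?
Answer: 1029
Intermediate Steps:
-F(y) = -1*(-1029) = 1029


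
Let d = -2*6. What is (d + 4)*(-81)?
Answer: 648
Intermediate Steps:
d = -12
(d + 4)*(-81) = (-12 + 4)*(-81) = -8*(-81) = 648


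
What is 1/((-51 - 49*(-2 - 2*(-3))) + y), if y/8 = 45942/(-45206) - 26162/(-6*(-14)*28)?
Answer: -474663/163339438 ≈ -0.0029060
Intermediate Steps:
y = -46097677/474663 (y = 8*(45942/(-45206) - 26162/(-6*(-14)*28)) = 8*(45942*(-1/45206) - 26162/(84*28)) = 8*(-22971/22603 - 26162/2352) = 8*(-22971/22603 - 26162*1/2352) = 8*(-22971/22603 - 13081/1176) = 8*(-46097677/3797304) = -46097677/474663 ≈ -97.117)
1/((-51 - 49*(-2 - 2*(-3))) + y) = 1/((-51 - 49*(-2 - 2*(-3))) - 46097677/474663) = 1/((-51 - 49*(-2 + 6)) - 46097677/474663) = 1/((-51 - 49*4) - 46097677/474663) = 1/((-51 - 196) - 46097677/474663) = 1/(-247 - 46097677/474663) = 1/(-163339438/474663) = -474663/163339438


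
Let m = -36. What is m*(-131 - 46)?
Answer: 6372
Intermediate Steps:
m*(-131 - 46) = -36*(-131 - 46) = -36*(-177) = 6372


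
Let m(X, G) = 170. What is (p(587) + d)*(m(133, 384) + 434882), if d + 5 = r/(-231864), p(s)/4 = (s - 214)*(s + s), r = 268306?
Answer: 22086144018839209/28983 ≈ 7.6204e+11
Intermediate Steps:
p(s) = 8*s*(-214 + s) (p(s) = 4*((s - 214)*(s + s)) = 4*((-214 + s)*(2*s)) = 4*(2*s*(-214 + s)) = 8*s*(-214 + s))
d = -713813/115932 (d = -5 + 268306/(-231864) = -5 + 268306*(-1/231864) = -5 - 134153/115932 = -713813/115932 ≈ -6.1572)
(p(587) + d)*(m(133, 384) + 434882) = (8*587*(-214 + 587) - 713813/115932)*(170 + 434882) = (8*587*373 - 713813/115932)*435052 = (1751608 - 713813/115932)*435052 = (203066704843/115932)*435052 = 22086144018839209/28983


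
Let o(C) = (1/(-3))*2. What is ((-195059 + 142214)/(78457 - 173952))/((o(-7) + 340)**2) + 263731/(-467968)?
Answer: -1304979446042857/2315593650875392 ≈ -0.56356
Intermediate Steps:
o(C) = -2/3 (o(C) = (1*(-1/3))*2 = -1/3*2 = -2/3)
((-195059 + 142214)/(78457 - 173952))/((o(-7) + 340)**2) + 263731/(-467968) = ((-195059 + 142214)/(78457 - 173952))/((-2/3 + 340)**2) + 263731/(-467968) = (-52845/(-95495))/((1018/3)**2) + 263731*(-1/467968) = (-52845*(-1/95495))/(1036324/9) - 263731/467968 = (10569/19099)*(9/1036324) - 263731/467968 = 95121/19792752076 - 263731/467968 = -1304979446042857/2315593650875392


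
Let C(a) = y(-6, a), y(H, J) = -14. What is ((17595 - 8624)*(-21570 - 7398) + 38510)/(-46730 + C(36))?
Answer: 129916709/23372 ≈ 5558.6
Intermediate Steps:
C(a) = -14
((17595 - 8624)*(-21570 - 7398) + 38510)/(-46730 + C(36)) = ((17595 - 8624)*(-21570 - 7398) + 38510)/(-46730 - 14) = (8971*(-28968) + 38510)/(-46744) = (-259871928 + 38510)*(-1/46744) = -259833418*(-1/46744) = 129916709/23372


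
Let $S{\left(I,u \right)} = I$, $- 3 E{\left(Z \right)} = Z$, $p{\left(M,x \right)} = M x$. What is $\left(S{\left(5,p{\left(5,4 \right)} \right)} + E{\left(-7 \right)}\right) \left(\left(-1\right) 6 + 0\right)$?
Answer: $-44$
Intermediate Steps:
$E{\left(Z \right)} = - \frac{Z}{3}$
$\left(S{\left(5,p{\left(5,4 \right)} \right)} + E{\left(-7 \right)}\right) \left(\left(-1\right) 6 + 0\right) = \left(5 - - \frac{7}{3}\right) \left(\left(-1\right) 6 + 0\right) = \left(5 + \frac{7}{3}\right) \left(-6 + 0\right) = \frac{22}{3} \left(-6\right) = -44$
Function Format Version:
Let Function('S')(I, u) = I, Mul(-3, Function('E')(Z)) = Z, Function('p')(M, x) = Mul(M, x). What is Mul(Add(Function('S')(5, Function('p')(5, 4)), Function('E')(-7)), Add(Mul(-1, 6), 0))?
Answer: -44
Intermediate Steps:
Function('E')(Z) = Mul(Rational(-1, 3), Z)
Mul(Add(Function('S')(5, Function('p')(5, 4)), Function('E')(-7)), Add(Mul(-1, 6), 0)) = Mul(Add(5, Mul(Rational(-1, 3), -7)), Add(Mul(-1, 6), 0)) = Mul(Add(5, Rational(7, 3)), Add(-6, 0)) = Mul(Rational(22, 3), -6) = -44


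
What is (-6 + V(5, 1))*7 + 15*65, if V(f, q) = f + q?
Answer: 975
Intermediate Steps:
(-6 + V(5, 1))*7 + 15*65 = (-6 + (5 + 1))*7 + 15*65 = (-6 + 6)*7 + 975 = 0*7 + 975 = 0 + 975 = 975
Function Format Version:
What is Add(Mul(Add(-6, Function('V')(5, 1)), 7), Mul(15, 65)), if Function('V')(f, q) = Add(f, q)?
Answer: 975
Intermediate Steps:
Add(Mul(Add(-6, Function('V')(5, 1)), 7), Mul(15, 65)) = Add(Mul(Add(-6, Add(5, 1)), 7), Mul(15, 65)) = Add(Mul(Add(-6, 6), 7), 975) = Add(Mul(0, 7), 975) = Add(0, 975) = 975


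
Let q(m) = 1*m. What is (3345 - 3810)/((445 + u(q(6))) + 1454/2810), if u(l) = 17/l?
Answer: -3919950/3779597 ≈ -1.0371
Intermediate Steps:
q(m) = m
(3345 - 3810)/((445 + u(q(6))) + 1454/2810) = (3345 - 3810)/((445 + 17/6) + 1454/2810) = -465/((445 + 17*(⅙)) + 1454*(1/2810)) = -465/((445 + 17/6) + 727/1405) = -465/(2687/6 + 727/1405) = -465/3779597/8430 = -465*8430/3779597 = -3919950/3779597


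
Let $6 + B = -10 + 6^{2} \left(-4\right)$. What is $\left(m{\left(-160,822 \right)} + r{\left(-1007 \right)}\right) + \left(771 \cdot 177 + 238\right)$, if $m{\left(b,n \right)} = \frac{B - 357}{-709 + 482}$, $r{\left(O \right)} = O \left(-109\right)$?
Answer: $\frac{55948753}{227} \approx 2.4647 \cdot 10^{5}$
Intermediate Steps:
$B = -160$ ($B = -6 + \left(-10 + 6^{2} \left(-4\right)\right) = -6 + \left(-10 + 36 \left(-4\right)\right) = -6 - 154 = -160$)
$r{\left(O \right)} = - 109 O$
$m{\left(b,n \right)} = \frac{517}{227}$ ($m{\left(b,n \right)} = \frac{-160 - 357}{-709 + 482} = - \frac{517}{-227} = \left(-517\right) \left(- \frac{1}{227}\right) = \frac{517}{227}$)
$\left(m{\left(-160,822 \right)} + r{\left(-1007 \right)}\right) + \left(771 \cdot 177 + 238\right) = \left(\frac{517}{227} - -109763\right) + \left(771 \cdot 177 + 238\right) = \left(\frac{517}{227} + 109763\right) + \left(136467 + 238\right) = \frac{24916718}{227} + 136705 = \frac{55948753}{227}$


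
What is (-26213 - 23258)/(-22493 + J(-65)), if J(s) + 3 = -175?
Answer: 49471/22671 ≈ 2.1821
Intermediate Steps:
J(s) = -178 (J(s) = -3 - 175 = -178)
(-26213 - 23258)/(-22493 + J(-65)) = (-26213 - 23258)/(-22493 - 178) = -49471/(-22671) = -49471*(-1/22671) = 49471/22671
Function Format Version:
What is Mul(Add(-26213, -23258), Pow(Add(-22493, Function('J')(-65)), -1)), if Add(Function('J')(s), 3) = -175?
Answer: Rational(49471, 22671) ≈ 2.1821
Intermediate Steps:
Function('J')(s) = -178 (Function('J')(s) = Add(-3, -175) = -178)
Mul(Add(-26213, -23258), Pow(Add(-22493, Function('J')(-65)), -1)) = Mul(Add(-26213, -23258), Pow(Add(-22493, -178), -1)) = Mul(-49471, Pow(-22671, -1)) = Mul(-49471, Rational(-1, 22671)) = Rational(49471, 22671)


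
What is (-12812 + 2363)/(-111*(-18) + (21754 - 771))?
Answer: -10449/22981 ≈ -0.45468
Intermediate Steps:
(-12812 + 2363)/(-111*(-18) + (21754 - 771)) = -10449/(1998 + 20983) = -10449/22981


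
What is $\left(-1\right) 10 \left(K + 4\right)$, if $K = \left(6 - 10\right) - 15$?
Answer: $150$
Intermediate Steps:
$K = -19$ ($K = -4 - 15 = -19$)
$\left(-1\right) 10 \left(K + 4\right) = \left(-1\right) 10 \left(-19 + 4\right) = \left(-10\right) \left(-15\right) = 150$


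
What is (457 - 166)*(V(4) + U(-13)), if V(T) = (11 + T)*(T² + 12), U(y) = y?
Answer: 118437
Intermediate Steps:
V(T) = (11 + T)*(12 + T²)
(457 - 166)*(V(4) + U(-13)) = (457 - 166)*((132 + 4³ + 11*4² + 12*4) - 13) = 291*((132 + 64 + 11*16 + 48) - 13) = 291*((132 + 64 + 176 + 48) - 13) = 291*(420 - 13) = 291*407 = 118437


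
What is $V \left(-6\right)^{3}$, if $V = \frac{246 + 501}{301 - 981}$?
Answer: $\frac{20169}{85} \approx 237.28$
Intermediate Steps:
$V = - \frac{747}{680}$ ($V = \frac{747}{-680} = 747 \left(- \frac{1}{680}\right) = - \frac{747}{680} \approx -1.0985$)
$V \left(-6\right)^{3} = - \frac{747 \left(-6\right)^{3}}{680} = \left(- \frac{747}{680}\right) \left(-216\right) = \frac{20169}{85}$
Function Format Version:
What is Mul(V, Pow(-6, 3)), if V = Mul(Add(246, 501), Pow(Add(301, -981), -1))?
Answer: Rational(20169, 85) ≈ 237.28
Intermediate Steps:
V = Rational(-747, 680) (V = Mul(747, Pow(-680, -1)) = Mul(747, Rational(-1, 680)) = Rational(-747, 680) ≈ -1.0985)
Mul(V, Pow(-6, 3)) = Mul(Rational(-747, 680), Pow(-6, 3)) = Mul(Rational(-747, 680), -216) = Rational(20169, 85)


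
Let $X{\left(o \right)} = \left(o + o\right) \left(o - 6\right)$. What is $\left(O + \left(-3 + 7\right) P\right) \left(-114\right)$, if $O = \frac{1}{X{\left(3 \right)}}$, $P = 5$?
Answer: $- \frac{6821}{3} \approx -2273.7$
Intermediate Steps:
$X{\left(o \right)} = 2 o \left(-6 + o\right)$
$O = - \frac{1}{18}$ ($O = \frac{1}{2 \cdot 3 \left(-6 + 3\right)} = \frac{1}{2 \cdot 3 \left(-3\right)} = \frac{1}{-18} = - \frac{1}{18} \approx -0.055556$)
$\left(O + \left(-3 + 7\right) P\right) \left(-114\right) = \left(- \frac{1}{18} + \left(-3 + 7\right) 5\right) \left(-114\right) = \left(- \frac{1}{18} + 4 \cdot 5\right) \left(-114\right) = \left(- \frac{1}{18} + 20\right) \left(-114\right) = \frac{359}{18} \left(-114\right) = - \frac{6821}{3}$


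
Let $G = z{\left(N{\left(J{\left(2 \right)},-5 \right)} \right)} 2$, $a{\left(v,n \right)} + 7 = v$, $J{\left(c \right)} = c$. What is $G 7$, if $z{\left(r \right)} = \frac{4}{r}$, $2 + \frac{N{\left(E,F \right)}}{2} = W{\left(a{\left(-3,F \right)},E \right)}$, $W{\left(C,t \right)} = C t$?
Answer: $- \frac{14}{11} \approx -1.2727$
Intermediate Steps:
$a{\left(v,n \right)} = -7 + v$
$N{\left(E,F \right)} = -4 - 20 E$ ($N{\left(E,F \right)} = -4 + 2 \left(-7 - 3\right) E = -4 + 2 \left(- 10 E\right) = -4 - 20 E$)
$G = - \frac{2}{11}$ ($G = \frac{4}{-4 - 40} \cdot 2 = \frac{4}{-44} \cdot 2 = 4 \left(- \frac{1}{44}\right) 2 = \left(- \frac{1}{11}\right) 2 = - \frac{2}{11} \approx -0.18182$)
$G 7 = \left(- \frac{2}{11}\right) 7 = - \frac{14}{11}$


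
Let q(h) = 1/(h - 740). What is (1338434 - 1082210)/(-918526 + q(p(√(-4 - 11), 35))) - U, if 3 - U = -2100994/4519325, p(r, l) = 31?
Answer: -2203732192960243/588628464523775 ≈ -3.7438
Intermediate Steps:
q(h) = 1/(-740 + h)
U = 15658969/4519325 (U = 3 - (-2100994)/4519325 = 3 - 1*(-2100994/4519325) = 3 + 2100994/4519325 = 15658969/4519325 ≈ 3.4649)
(1338434 - 1082210)/(-918526 + q(p(√(-4 - 11), 35))) - U = (1338434 - 1082210)/(-918526 + 1/(-740 + 31)) - 1*15658969/4519325 = 256224/(-918526 + 1/(-709)) - 15658969/4519325 = 256224/(-918526 - 1/709) - 15658969/4519325 = 256224/(-651234935/709) - 15658969/4519325 = 256224*(-709/651234935) - 15658969/4519325 = -181662816/651234935 - 15658969/4519325 = -2203732192960243/588628464523775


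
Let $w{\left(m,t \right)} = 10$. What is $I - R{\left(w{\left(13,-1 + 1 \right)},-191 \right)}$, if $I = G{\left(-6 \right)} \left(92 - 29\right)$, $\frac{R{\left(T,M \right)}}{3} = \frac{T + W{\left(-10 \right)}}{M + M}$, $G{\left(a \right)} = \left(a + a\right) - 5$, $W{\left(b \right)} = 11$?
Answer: $- \frac{409059}{382} \approx -1070.8$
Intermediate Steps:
$G{\left(a \right)} = -5 + 2 a$ ($G{\left(a \right)} = 2 a - 5 = -5 + 2 a$)
$R{\left(T,M \right)} = \frac{3 \left(11 + T\right)}{2 M}$ ($R{\left(T,M \right)} = 3 \frac{T + 11}{M + M} = 3 \frac{11 + T}{2 M} = \frac{3 \left(11 + T\right)}{2 M}$)
$I = -1071$ ($I = \left(-5 + 2 \left(-6\right)\right) \left(92 - 29\right) = \left(-5 - 12\right) 63 = \left(-17\right) 63 = -1071$)
$I - R{\left(w{\left(13,-1 + 1 \right)},-191 \right)} = -1071 - \frac{3 \left(11 + 10\right)}{2 \left(-191\right)} = -1071 - \frac{3}{2} \left(- \frac{1}{191}\right) 21 = -1071 - - \frac{63}{382} = -1071 + \frac{63}{382} = - \frac{409059}{382}$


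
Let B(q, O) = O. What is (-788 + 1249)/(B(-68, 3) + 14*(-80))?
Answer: -461/1117 ≈ -0.41271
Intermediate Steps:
(-788 + 1249)/(B(-68, 3) + 14*(-80)) = (-788 + 1249)/(3 + 14*(-80)) = 461/(3 - 1120) = 461/(-1117) = 461*(-1/1117) = -461/1117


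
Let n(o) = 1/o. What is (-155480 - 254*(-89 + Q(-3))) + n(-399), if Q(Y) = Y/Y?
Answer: -53118073/399 ≈ -1.3313e+5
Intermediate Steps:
Q(Y) = 1
(-155480 - 254*(-89 + Q(-3))) + n(-399) = (-155480 - 254*(-89 + 1)) + 1/(-399) = (-155480 - 254*(-88)) - 1/399 = (-155480 + 22352) - 1/399 = -133128 - 1/399 = -53118073/399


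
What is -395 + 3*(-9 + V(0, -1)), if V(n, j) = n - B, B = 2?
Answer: -428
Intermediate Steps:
V(n, j) = -2 + n (V(n, j) = n - 1*2 = n - 2 = -2 + n)
-395 + 3*(-9 + V(0, -1)) = -395 + 3*(-9 + (-2 + 0)) = -395 + 3*(-9 - 2) = -395 + 3*(-11) = -395 - 33 = -428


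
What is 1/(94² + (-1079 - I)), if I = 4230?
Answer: 1/3527 ≈ 0.00028353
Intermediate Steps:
1/(94² + (-1079 - I)) = 1/(94² + (-1079 - 1*4230)) = 1/(8836 + (-1079 - 4230)) = 1/(8836 - 5309) = 1/3527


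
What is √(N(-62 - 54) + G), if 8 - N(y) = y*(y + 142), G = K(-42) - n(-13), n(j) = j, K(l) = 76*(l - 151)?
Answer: I*√11631 ≈ 107.85*I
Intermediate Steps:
K(l) = -11476 + 76*l (K(l) = 76*(-151 + l) = -11476 + 76*l)
G = -14655 (G = (-11476 + 76*(-42)) - 1*(-13) = (-11476 - 3192) + 13 = -14668 + 13 = -14655)
N(y) = 8 - y*(142 + y) (N(y) = 8 - y*(y + 142) = 8 - y*(142 + y))
√(N(-62 - 54) + G) = √((8 - (-62 - 54)² - 142*(-62 - 54)) - 14655) = √((8 - 1*(-116)² - 142*(-116)) - 14655) = √((8 - 1*13456 + 16472) - 14655) = √((8 - 13456 + 16472) - 14655) = √(3024 - 14655) = √(-11631) = I*√11631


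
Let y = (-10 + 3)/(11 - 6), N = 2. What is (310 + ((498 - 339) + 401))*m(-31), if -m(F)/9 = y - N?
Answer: 26622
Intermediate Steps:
y = -7/5 ≈ -1.4000
m(F) = 153/5 (m(F) = -9*(-7/5 - 1*2) = -9*(-7/5 - 2) = -9*(-17/5) = 153/5)
(310 + ((498 - 339) + 401))*m(-31) = (310 + ((498 - 339) + 401))*(153/5) = (310 + (159 + 401))*(153/5) = (310 + 560)*(153/5) = 870*(153/5) = 26622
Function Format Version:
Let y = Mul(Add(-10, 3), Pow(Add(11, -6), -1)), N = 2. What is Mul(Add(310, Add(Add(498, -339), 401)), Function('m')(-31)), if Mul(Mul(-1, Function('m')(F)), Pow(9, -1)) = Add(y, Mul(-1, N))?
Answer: 26622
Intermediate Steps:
y = Rational(-7, 5) (y = Mul(-7, Pow(5, -1)) = Mul(-7, Rational(1, 5)) = Rational(-7, 5) ≈ -1.4000)
Function('m')(F) = Rational(153, 5) (Function('m')(F) = Mul(-9, Add(Rational(-7, 5), Mul(-1, 2))) = Mul(-9, Add(Rational(-7, 5), -2)) = Mul(-9, Rational(-17, 5)) = Rational(153, 5))
Mul(Add(310, Add(Add(498, -339), 401)), Function('m')(-31)) = Mul(Add(310, Add(Add(498, -339), 401)), Rational(153, 5)) = Mul(Add(310, Add(159, 401)), Rational(153, 5)) = Mul(Add(310, 560), Rational(153, 5)) = Mul(870, Rational(153, 5)) = 26622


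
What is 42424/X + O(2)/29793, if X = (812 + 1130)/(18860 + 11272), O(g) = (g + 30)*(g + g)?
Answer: 19042493527600/28929003 ≈ 6.5825e+5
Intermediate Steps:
O(g) = 2*g*(30 + g) (O(g) = (30 + g)*(2*g) = 2*g*(30 + g))
X = 971/15066 (X = 1942/30132 = 1942*(1/30132) = 971/15066 ≈ 0.064450)
42424/X + O(2)/29793 = 42424/(971/15066) + (2*2*(30 + 2))/29793 = 42424*(15066/971) + (2*2*32)*(1/29793) = 639159984/971 + 128*(1/29793) = 639159984/971 + 128/29793 = 19042493527600/28929003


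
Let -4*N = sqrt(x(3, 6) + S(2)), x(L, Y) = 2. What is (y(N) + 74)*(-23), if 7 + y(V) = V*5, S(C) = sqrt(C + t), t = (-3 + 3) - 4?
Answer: -1541 + 115*sqrt(2 + I*sqrt(2))/4 ≈ -1498.1 + 13.63*I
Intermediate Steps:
t = -4 (t = 0 - 4 = -4)
S(C) = sqrt(-4 + C) (S(C) = sqrt(C - 4) = sqrt(-4 + C))
N = -sqrt(2 + I*sqrt(2))/4 (N = -sqrt(2 + sqrt(-4 + 2))/4 = -sqrt(2 + sqrt(-2))/4 = -sqrt(2 + I*sqrt(2))/4 ≈ -0.37289 - 0.11852*I)
y(V) = -7 + 5*V (y(V) = -7 + V*5 = -7 + 5*V)
(y(N) + 74)*(-23) = ((-7 + 5*(-sqrt(2 + I*sqrt(2))/4)) + 74)*(-23) = ((-7 - 5*sqrt(2 + I*sqrt(2))/4) + 74)*(-23) = (67 - 5*sqrt(2 + I*sqrt(2))/4)*(-23) = -1541 + 115*sqrt(2 + I*sqrt(2))/4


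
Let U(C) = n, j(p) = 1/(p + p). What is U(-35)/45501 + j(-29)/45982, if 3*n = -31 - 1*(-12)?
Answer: -1752023/12553361892 ≈ -0.00013957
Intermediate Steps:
j(p) = 1/(2*p)
n = -19/3 (n = (-31 - 1*(-12))/3 = (-31 + 12)/3 = (⅓)*(-19) = -19/3 ≈ -6.3333)
U(C) = -19/3
U(-35)/45501 + j(-29)/45982 = -19/3/45501 + ((½)/(-29))/45982 = -19/3*1/45501 + ((½)*(-1/29))*(1/45982) = -19/136503 - 1/58*1/45982 = -19/136503 - 1/2666956 = -1752023/12553361892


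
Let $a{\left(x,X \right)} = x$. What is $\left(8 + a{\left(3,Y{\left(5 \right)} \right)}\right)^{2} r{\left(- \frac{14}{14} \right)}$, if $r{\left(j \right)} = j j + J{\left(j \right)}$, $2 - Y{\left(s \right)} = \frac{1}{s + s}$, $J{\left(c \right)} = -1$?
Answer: $0$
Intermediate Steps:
$Y{\left(s \right)} = 2 - \frac{1}{2 s}$ ($Y{\left(s \right)} = 2 - \frac{1}{s + s} = 2 - \frac{1}{2 s}$)
$r{\left(j \right)} = -1 + j^{2}$ ($r{\left(j \right)} = j j - 1 = j^{2} - 1 = -1 + j^{2}$)
$\left(8 + a{\left(3,Y{\left(5 \right)} \right)}\right)^{2} r{\left(- \frac{14}{14} \right)} = \left(8 + 3\right)^{2} \left(-1 + \left(- \frac{14}{14}\right)^{2}\right) = 11^{2} \left(-1 + \left(\left(-14\right) \frac{1}{14}\right)^{2}\right) = 121 \left(-1 + \left(-1\right)^{2}\right) = 121 \left(-1 + 1\right) = 121 \cdot 0 = 0$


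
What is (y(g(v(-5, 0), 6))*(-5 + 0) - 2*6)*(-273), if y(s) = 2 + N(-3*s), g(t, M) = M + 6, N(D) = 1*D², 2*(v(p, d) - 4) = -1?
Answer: 1775046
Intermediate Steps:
v(p, d) = 7/2 (v(p, d) = 4 + (½)*(-1) = 4 - ½ = 7/2)
N(D) = D²
g(t, M) = 6 + M
y(s) = 2 + 9*s² (y(s) = 2 + (-3*s)² = 2 + 9*s²)
(y(g(v(-5, 0), 6))*(-5 + 0) - 2*6)*(-273) = ((2 + 9*(6 + 6)²)*(-5 + 0) - 2*6)*(-273) = ((2 + 9*12²)*(-5) - 12)*(-273) = ((2 + 9*144)*(-5) - 12)*(-273) = ((2 + 1296)*(-5) - 12)*(-273) = (1298*(-5) - 12)*(-273) = (-6490 - 12)*(-273) = -6502*(-273) = 1775046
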